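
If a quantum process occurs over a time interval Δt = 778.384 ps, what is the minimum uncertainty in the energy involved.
422.807 neV

Using the energy-time uncertainty principle:
ΔEΔt ≥ ℏ/2

The minimum uncertainty in energy is:
ΔE_min = ℏ/(2Δt)
ΔE_min = (1.055e-34 J·s) / (2 × 7.784e-10 s)
ΔE_min = 6.774e-26 J = 422.807 neV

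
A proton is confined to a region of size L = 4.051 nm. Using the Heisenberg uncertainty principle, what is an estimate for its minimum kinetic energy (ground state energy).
316.104 neV

Using the uncertainty principle to estimate ground state energy:

1. The position uncertainty is approximately the confinement size:
   Δx ≈ L = 4.051e-09 m

2. From ΔxΔp ≥ ℏ/2, the minimum momentum uncertainty is:
   Δp ≈ ℏ/(2L) = 1.302e-26 kg·m/s

3. The kinetic energy is approximately:
   KE ≈ (Δp)²/(2m) = (1.302e-26)²/(2 × 1.673e-27 kg)
   KE ≈ 5.065e-26 J = 316.104 neV

This is an order-of-magnitude estimate of the ground state energy.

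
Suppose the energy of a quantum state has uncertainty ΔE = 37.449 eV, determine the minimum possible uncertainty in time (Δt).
8.788 as

Using the energy-time uncertainty principle:
ΔEΔt ≥ ℏ/2

The minimum uncertainty in time is:
Δt_min = ℏ/(2ΔE)
Δt_min = (1.055e-34 J·s) / (2 × 6.000e-18 J)
Δt_min = 8.788e-18 s = 8.788 as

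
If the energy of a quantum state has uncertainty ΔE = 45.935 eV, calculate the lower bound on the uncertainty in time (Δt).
7.165 as

Using the energy-time uncertainty principle:
ΔEΔt ≥ ℏ/2

The minimum uncertainty in time is:
Δt_min = ℏ/(2ΔE)
Δt_min = (1.055e-34 J·s) / (2 × 7.360e-18 J)
Δt_min = 7.165e-18 s = 7.165 as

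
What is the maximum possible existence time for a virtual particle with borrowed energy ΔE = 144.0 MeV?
2.285 ys

Using the energy-time uncertainty principle:
ΔEΔt ≥ ℏ/2

For a virtual particle borrowing energy ΔE, the maximum lifetime is:
Δt_max = ℏ/(2ΔE)

Converting energy:
ΔE = 144.0 MeV = 2.307e-11 J

Δt_max = (1.055e-34 J·s) / (2 × 2.307e-11 J)
Δt_max = 2.285e-24 s = 2.285 ys

Virtual particles with higher borrowed energy exist for shorter times.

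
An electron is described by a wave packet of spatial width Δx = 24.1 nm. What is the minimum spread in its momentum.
2.188 × 10^-27 kg·m/s

For a wave packet, the spatial width Δx and momentum spread Δp are related by the uncertainty principle:
ΔxΔp ≥ ℏ/2

The minimum momentum spread is:
Δp_min = ℏ/(2Δx)
Δp_min = (1.055e-34 J·s) / (2 × 2.410e-08 m)
Δp_min = 2.188e-27 kg·m/s

A wave packet cannot have both a well-defined position and well-defined momentum.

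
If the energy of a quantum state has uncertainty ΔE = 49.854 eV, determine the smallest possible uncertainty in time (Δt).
6.601 as

Using the energy-time uncertainty principle:
ΔEΔt ≥ ℏ/2

The minimum uncertainty in time is:
Δt_min = ℏ/(2ΔE)
Δt_min = (1.055e-34 J·s) / (2 × 7.987e-18 J)
Δt_min = 6.601e-18 s = 6.601 as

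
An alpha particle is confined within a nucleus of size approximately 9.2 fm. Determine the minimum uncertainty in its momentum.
5.731 × 10^-21 kg·m/s

Using the Heisenberg uncertainty principle:
ΔxΔp ≥ ℏ/2

With Δx ≈ L = 9.200e-15 m (the confinement size):
Δp_min = ℏ/(2Δx)
Δp_min = (1.055e-34 J·s) / (2 × 9.200e-15 m)
Δp_min = 5.731e-21 kg·m/s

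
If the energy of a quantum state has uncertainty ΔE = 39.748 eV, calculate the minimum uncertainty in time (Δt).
8.280 as

Using the energy-time uncertainty principle:
ΔEΔt ≥ ℏ/2

The minimum uncertainty in time is:
Δt_min = ℏ/(2ΔE)
Δt_min = (1.055e-34 J·s) / (2 × 6.368e-18 J)
Δt_min = 8.280e-18 s = 8.280 as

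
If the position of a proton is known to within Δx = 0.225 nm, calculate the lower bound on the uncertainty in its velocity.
140.109 m/s

Using the Heisenberg uncertainty principle and Δp = mΔv:
ΔxΔp ≥ ℏ/2
Δx(mΔv) ≥ ℏ/2

The minimum uncertainty in velocity is:
Δv_min = ℏ/(2mΔx)
Δv_min = (1.055e-34 J·s) / (2 × 1.673e-27 kg × 2.250e-10 m)
Δv_min = 1.401e+02 m/s = 140.109 m/s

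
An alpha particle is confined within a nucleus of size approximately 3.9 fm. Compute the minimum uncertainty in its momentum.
1.352 × 10^-20 kg·m/s

Using the Heisenberg uncertainty principle:
ΔxΔp ≥ ℏ/2

With Δx ≈ L = 3.900e-15 m (the confinement size):
Δp_min = ℏ/(2Δx)
Δp_min = (1.055e-34 J·s) / (2 × 3.900e-15 m)
Δp_min = 1.352e-20 kg·m/s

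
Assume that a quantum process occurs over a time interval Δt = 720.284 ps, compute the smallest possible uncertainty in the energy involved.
456.911 neV

Using the energy-time uncertainty principle:
ΔEΔt ≥ ℏ/2

The minimum uncertainty in energy is:
ΔE_min = ℏ/(2Δt)
ΔE_min = (1.055e-34 J·s) / (2 × 7.203e-10 s)
ΔE_min = 7.321e-26 J = 456.911 neV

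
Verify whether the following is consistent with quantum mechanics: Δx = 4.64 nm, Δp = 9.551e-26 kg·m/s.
Yes, it satisfies the uncertainty principle.

Calculate the product ΔxΔp:
ΔxΔp = (4.640e-09 m) × (9.551e-26 kg·m/s)
ΔxΔp = 4.432e-34 J·s

Compare to the minimum allowed value ℏ/2:
ℏ/2 = 5.273e-35 J·s

Since ΔxΔp = 4.432e-34 J·s ≥ 5.273e-35 J·s = ℏ/2,
the measurement satisfies the uncertainty principle.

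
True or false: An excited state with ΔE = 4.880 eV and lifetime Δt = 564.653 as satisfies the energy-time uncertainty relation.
Yes, it satisfies the uncertainty relation.

Calculate the product ΔEΔt:
ΔE = 4.880 eV = 7.819e-19 J
ΔEΔt = (7.819e-19 J) × (5.647e-16 s)
ΔEΔt = 4.415e-34 J·s

Compare to the minimum allowed value ℏ/2:
ℏ/2 = 5.273e-35 J·s

Since ΔEΔt = 4.415e-34 J·s ≥ 5.273e-35 J·s = ℏ/2,
this satisfies the uncertainty relation.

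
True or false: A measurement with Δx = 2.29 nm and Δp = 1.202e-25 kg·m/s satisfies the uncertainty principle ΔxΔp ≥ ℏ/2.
Yes, it satisfies the uncertainty principle.

Calculate the product ΔxΔp:
ΔxΔp = (2.290e-09 m) × (1.202e-25 kg·m/s)
ΔxΔp = 2.753e-34 J·s

Compare to the minimum allowed value ℏ/2:
ℏ/2 = 5.273e-35 J·s

Since ΔxΔp = 2.753e-34 J·s ≥ 5.273e-35 J·s = ℏ/2,
the measurement satisfies the uncertainty principle.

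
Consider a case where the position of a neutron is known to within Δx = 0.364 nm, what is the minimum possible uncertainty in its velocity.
86.487 m/s

Using the Heisenberg uncertainty principle and Δp = mΔv:
ΔxΔp ≥ ℏ/2
Δx(mΔv) ≥ ℏ/2

The minimum uncertainty in velocity is:
Δv_min = ℏ/(2mΔx)
Δv_min = (1.055e-34 J·s) / (2 × 1.675e-27 kg × 3.640e-10 m)
Δv_min = 8.649e+01 m/s = 86.487 m/s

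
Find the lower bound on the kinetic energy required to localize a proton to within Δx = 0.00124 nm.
3.374 eV

Localizing a particle requires giving it sufficient momentum uncertainty:

1. From uncertainty principle: Δp ≥ ℏ/(2Δx)
   Δp_min = (1.055e-34 J·s) / (2 × 1.240e-12 m)
   Δp_min = 4.252e-23 kg·m/s

2. This momentum uncertainty corresponds to kinetic energy:
   KE ≈ (Δp)²/(2m) = (4.252e-23)²/(2 × 1.673e-27 kg)
   KE = 5.405e-19 J = 3.374 eV

Tighter localization requires more energy.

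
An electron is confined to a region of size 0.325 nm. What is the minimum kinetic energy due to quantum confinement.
90.177 meV

Using the uncertainty principle:

1. Position uncertainty: Δx ≈ 3.250e-10 m
2. Minimum momentum uncertainty: Δp = ℏ/(2Δx) = 1.622e-25 kg·m/s
3. Minimum kinetic energy:
   KE = (Δp)²/(2m) = (1.622e-25)²/(2 × 9.109e-31 kg)
   KE = 1.445e-20 J = 90.177 meV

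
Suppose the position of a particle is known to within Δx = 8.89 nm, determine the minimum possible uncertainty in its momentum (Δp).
5.931 × 10^-27 kg·m/s

Using the Heisenberg uncertainty principle:
ΔxΔp ≥ ℏ/2

The minimum uncertainty in momentum is:
Δp_min = ℏ/(2Δx)
Δp_min = (1.055e-34 J·s) / (2 × 8.890e-09 m)
Δp_min = 5.931e-27 kg·m/s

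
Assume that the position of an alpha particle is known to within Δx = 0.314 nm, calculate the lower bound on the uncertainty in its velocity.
25.272 m/s

Using the Heisenberg uncertainty principle and Δp = mΔv:
ΔxΔp ≥ ℏ/2
Δx(mΔv) ≥ ℏ/2

The minimum uncertainty in velocity is:
Δv_min = ℏ/(2mΔx)
Δv_min = (1.055e-34 J·s) / (2 × 6.645e-27 kg × 3.140e-10 m)
Δv_min = 2.527e+01 m/s = 25.272 m/s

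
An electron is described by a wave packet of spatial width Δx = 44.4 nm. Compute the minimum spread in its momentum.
1.188 × 10^-27 kg·m/s

For a wave packet, the spatial width Δx and momentum spread Δp are related by the uncertainty principle:
ΔxΔp ≥ ℏ/2

The minimum momentum spread is:
Δp_min = ℏ/(2Δx)
Δp_min = (1.055e-34 J·s) / (2 × 4.440e-08 m)
Δp_min = 1.188e-27 kg·m/s

A wave packet cannot have both a well-defined position and well-defined momentum.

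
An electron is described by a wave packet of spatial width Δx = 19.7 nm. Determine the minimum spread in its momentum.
2.677 × 10^-27 kg·m/s

For a wave packet, the spatial width Δx and momentum spread Δp are related by the uncertainty principle:
ΔxΔp ≥ ℏ/2

The minimum momentum spread is:
Δp_min = ℏ/(2Δx)
Δp_min = (1.055e-34 J·s) / (2 × 1.970e-08 m)
Δp_min = 2.677e-27 kg·m/s

A wave packet cannot have both a well-defined position and well-defined momentum.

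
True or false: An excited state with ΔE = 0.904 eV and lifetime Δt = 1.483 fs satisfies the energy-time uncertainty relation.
Yes, it satisfies the uncertainty relation.

Calculate the product ΔEΔt:
ΔE = 0.904 eV = 1.448e-19 J
ΔEΔt = (1.448e-19 J) × (1.483e-15 s)
ΔEΔt = 2.148e-34 J·s

Compare to the minimum allowed value ℏ/2:
ℏ/2 = 5.273e-35 J·s

Since ΔEΔt = 2.148e-34 J·s ≥ 5.273e-35 J·s = ℏ/2,
this satisfies the uncertainty relation.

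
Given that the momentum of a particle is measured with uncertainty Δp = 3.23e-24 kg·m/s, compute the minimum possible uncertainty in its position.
16.325 pm

Using the Heisenberg uncertainty principle:
ΔxΔp ≥ ℏ/2

The minimum uncertainty in position is:
Δx_min = ℏ/(2Δp)
Δx_min = (1.055e-34 J·s) / (2 × 3.230e-24 kg·m/s)
Δx_min = 1.632e-11 m = 16.325 pm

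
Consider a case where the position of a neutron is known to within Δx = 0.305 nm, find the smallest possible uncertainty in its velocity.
103.217 m/s

Using the Heisenberg uncertainty principle and Δp = mΔv:
ΔxΔp ≥ ℏ/2
Δx(mΔv) ≥ ℏ/2

The minimum uncertainty in velocity is:
Δv_min = ℏ/(2mΔx)
Δv_min = (1.055e-34 J·s) / (2 × 1.675e-27 kg × 3.050e-10 m)
Δv_min = 1.032e+02 m/s = 103.217 m/s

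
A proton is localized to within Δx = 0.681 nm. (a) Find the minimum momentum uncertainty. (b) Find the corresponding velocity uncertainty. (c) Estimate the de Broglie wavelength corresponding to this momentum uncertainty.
(a) Δp_min = 7.743 × 10^-26 kg·m/s
(b) Δv_min = 46.292 m/s
(c) λ_dB = 8.558 nm

Step-by-step:

(a) From the uncertainty principle:
Δp_min = ℏ/(2Δx) = (1.055e-34 J·s)/(2 × 6.810e-10 m) = 7.743e-26 kg·m/s

(b) The velocity uncertainty:
Δv = Δp/m = (7.743e-26 kg·m/s)/(1.673e-27 kg) = 4.629e+01 m/s = 46.292 m/s

(c) The de Broglie wavelength for this momentum:
λ = h/p = (6.626e-34 J·s)/(7.743e-26 kg·m/s) = 8.558e-09 m = 8.558 nm

Note: The de Broglie wavelength is comparable to the localization size, as expected from wave-particle duality.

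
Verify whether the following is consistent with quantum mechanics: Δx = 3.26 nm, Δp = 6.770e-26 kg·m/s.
Yes, it satisfies the uncertainty principle.

Calculate the product ΔxΔp:
ΔxΔp = (3.260e-09 m) × (6.770e-26 kg·m/s)
ΔxΔp = 2.207e-34 J·s

Compare to the minimum allowed value ℏ/2:
ℏ/2 = 5.273e-35 J·s

Since ΔxΔp = 2.207e-34 J·s ≥ 5.273e-35 J·s = ℏ/2,
the measurement satisfies the uncertainty principle.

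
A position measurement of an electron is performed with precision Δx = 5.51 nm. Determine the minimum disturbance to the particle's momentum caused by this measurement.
9.570 × 10^-27 kg·m/s

The uncertainty principle implies that measuring position disturbs momentum:
ΔxΔp ≥ ℏ/2

When we measure position with precision Δx, we necessarily introduce a momentum uncertainty:
Δp ≥ ℏ/(2Δx)
Δp_min = (1.055e-34 J·s) / (2 × 5.510e-09 m)
Δp_min = 9.570e-27 kg·m/s

The more precisely we measure position, the greater the momentum disturbance.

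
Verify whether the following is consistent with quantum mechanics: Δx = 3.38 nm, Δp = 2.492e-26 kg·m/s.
Yes, it satisfies the uncertainty principle.

Calculate the product ΔxΔp:
ΔxΔp = (3.380e-09 m) × (2.492e-26 kg·m/s)
ΔxΔp = 8.423e-35 J·s

Compare to the minimum allowed value ℏ/2:
ℏ/2 = 5.273e-35 J·s

Since ΔxΔp = 8.423e-35 J·s ≥ 5.273e-35 J·s = ℏ/2,
the measurement satisfies the uncertainty principle.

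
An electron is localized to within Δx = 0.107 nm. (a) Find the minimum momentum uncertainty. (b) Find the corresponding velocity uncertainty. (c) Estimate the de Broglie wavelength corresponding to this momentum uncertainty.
(a) Δp_min = 4.928 × 10^-25 kg·m/s
(b) Δv_min = 540.970 km/s
(c) λ_dB = 1.345 nm

Step-by-step:

(a) From the uncertainty principle:
Δp_min = ℏ/(2Δx) = (1.055e-34 J·s)/(2 × 1.070e-10 m) = 4.928e-25 kg·m/s

(b) The velocity uncertainty:
Δv = Δp/m = (4.928e-25 kg·m/s)/(9.109e-31 kg) = 5.410e+05 m/s = 540.970 km/s

(c) The de Broglie wavelength for this momentum:
λ = h/p = (6.626e-34 J·s)/(4.928e-25 kg·m/s) = 1.345e-09 m = 1.345 nm

Note: The de Broglie wavelength is comparable to the localization size, as expected from wave-particle duality.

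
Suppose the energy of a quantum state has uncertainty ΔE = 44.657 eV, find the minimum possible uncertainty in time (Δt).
7.370 as

Using the energy-time uncertainty principle:
ΔEΔt ≥ ℏ/2

The minimum uncertainty in time is:
Δt_min = ℏ/(2ΔE)
Δt_min = (1.055e-34 J·s) / (2 × 7.155e-18 J)
Δt_min = 7.370e-18 s = 7.370 as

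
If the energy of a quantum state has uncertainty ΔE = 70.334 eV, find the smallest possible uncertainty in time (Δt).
4.679 as

Using the energy-time uncertainty principle:
ΔEΔt ≥ ℏ/2

The minimum uncertainty in time is:
Δt_min = ℏ/(2ΔE)
Δt_min = (1.055e-34 J·s) / (2 × 1.127e-17 J)
Δt_min = 4.679e-18 s = 4.679 as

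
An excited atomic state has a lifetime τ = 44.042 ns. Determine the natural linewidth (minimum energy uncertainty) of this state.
7.473 neV

Using the energy-time uncertainty principle:
ΔEΔt ≥ ℏ/2

The lifetime τ represents the time uncertainty Δt.
The natural linewidth (minimum energy uncertainty) is:

ΔE = ℏ/(2τ)
ΔE = (1.055e-34 J·s) / (2 × 4.404e-08 s)
ΔE = 1.197e-27 J = 7.473 neV

This natural linewidth limits the precision of spectroscopic measurements.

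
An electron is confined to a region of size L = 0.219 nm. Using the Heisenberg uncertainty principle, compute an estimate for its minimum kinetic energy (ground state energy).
198.598 meV

Using the uncertainty principle to estimate ground state energy:

1. The position uncertainty is approximately the confinement size:
   Δx ≈ L = 2.190e-10 m

2. From ΔxΔp ≥ ℏ/2, the minimum momentum uncertainty is:
   Δp ≈ ℏ/(2L) = 2.408e-25 kg·m/s

3. The kinetic energy is approximately:
   KE ≈ (Δp)²/(2m) = (2.408e-25)²/(2 × 9.109e-31 kg)
   KE ≈ 3.182e-20 J = 198.598 meV

This is an order-of-magnitude estimate of the ground state energy.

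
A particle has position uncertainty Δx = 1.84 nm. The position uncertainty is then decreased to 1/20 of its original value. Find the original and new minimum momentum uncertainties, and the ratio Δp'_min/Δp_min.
Original Δp_min = 2.866 × 10^-26 kg·m/s; new Δp'_min = 5.731 × 10^-25 kg·m/s; ratio Δp'_min/Δp_min = 20.

From the uncertainty principle ΔxΔp ≥ ℏ/2, the minimum momentum uncertainty is Δp_min = ℏ/(2Δx).

Original (Δx = 1.84 nm = 1.840e-09 m):
Δp_min = (1.055e-34 J·s)/(2 × 1.840e-09 m) = 2.866e-26 kg·m/s

When Δx → (1/20)Δx:
Δp'_min = ℏ/(2 × (1/20)Δx) = 20 × ℏ/(2Δx) = 20 × Δp_min
Δp'_min = 20 × 2.866e-26 kg·m/s = 5.731e-25 kg·m/s

Since Δp_min ∝ 1/Δx, when Δx is decreased to 1/20 of its original value, Δp_min increases to 20 times its original value.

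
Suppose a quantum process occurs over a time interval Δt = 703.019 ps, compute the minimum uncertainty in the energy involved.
468.132 neV

Using the energy-time uncertainty principle:
ΔEΔt ≥ ℏ/2

The minimum uncertainty in energy is:
ΔE_min = ℏ/(2Δt)
ΔE_min = (1.055e-34 J·s) / (2 × 7.030e-10 s)
ΔE_min = 7.500e-26 J = 468.132 neV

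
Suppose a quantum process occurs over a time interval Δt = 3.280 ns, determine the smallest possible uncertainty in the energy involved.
100.337 neV

Using the energy-time uncertainty principle:
ΔEΔt ≥ ℏ/2

The minimum uncertainty in energy is:
ΔE_min = ℏ/(2Δt)
ΔE_min = (1.055e-34 J·s) / (2 × 3.280e-09 s)
ΔE_min = 1.608e-26 J = 100.337 neV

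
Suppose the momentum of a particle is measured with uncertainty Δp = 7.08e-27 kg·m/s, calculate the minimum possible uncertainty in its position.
7.448 nm

Using the Heisenberg uncertainty principle:
ΔxΔp ≥ ℏ/2

The minimum uncertainty in position is:
Δx_min = ℏ/(2Δp)
Δx_min = (1.055e-34 J·s) / (2 × 7.080e-27 kg·m/s)
Δx_min = 7.448e-09 m = 7.448 nm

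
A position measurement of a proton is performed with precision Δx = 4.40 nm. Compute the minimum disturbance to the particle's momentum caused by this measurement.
1.198 × 10^-26 kg·m/s

The uncertainty principle implies that measuring position disturbs momentum:
ΔxΔp ≥ ℏ/2

When we measure position with precision Δx, we necessarily introduce a momentum uncertainty:
Δp ≥ ℏ/(2Δx)
Δp_min = (1.055e-34 J·s) / (2 × 4.400e-09 m)
Δp_min = 1.198e-26 kg·m/s

The more precisely we measure position, the greater the momentum disturbance.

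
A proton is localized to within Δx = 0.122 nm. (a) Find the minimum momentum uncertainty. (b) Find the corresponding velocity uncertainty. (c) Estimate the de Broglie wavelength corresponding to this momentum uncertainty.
(a) Δp_min = 4.322 × 10^-25 kg·m/s
(b) Δv_min = 258.398 m/s
(c) λ_dB = 1.533 nm

Step-by-step:

(a) From the uncertainty principle:
Δp_min = ℏ/(2Δx) = (1.055e-34 J·s)/(2 × 1.220e-10 m) = 4.322e-25 kg·m/s

(b) The velocity uncertainty:
Δv = Δp/m = (4.322e-25 kg·m/s)/(1.673e-27 kg) = 2.584e+02 m/s = 258.398 m/s

(c) The de Broglie wavelength for this momentum:
λ = h/p = (6.626e-34 J·s)/(4.322e-25 kg·m/s) = 1.533e-09 m = 1.533 nm

Note: The de Broglie wavelength is comparable to the localization size, as expected from wave-particle duality.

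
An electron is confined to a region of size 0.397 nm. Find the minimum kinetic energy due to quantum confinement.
60.434 meV

Using the uncertainty principle:

1. Position uncertainty: Δx ≈ 3.970e-10 m
2. Minimum momentum uncertainty: Δp = ℏ/(2Δx) = 1.328e-25 kg·m/s
3. Minimum kinetic energy:
   KE = (Δp)²/(2m) = (1.328e-25)²/(2 × 9.109e-31 kg)
   KE = 9.683e-21 J = 60.434 meV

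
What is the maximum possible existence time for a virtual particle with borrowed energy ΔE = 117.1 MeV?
2.810 ys

Using the energy-time uncertainty principle:
ΔEΔt ≥ ℏ/2

For a virtual particle borrowing energy ΔE, the maximum lifetime is:
Δt_max = ℏ/(2ΔE)

Converting energy:
ΔE = 117.1 MeV = 1.876e-11 J

Δt_max = (1.055e-34 J·s) / (2 × 1.876e-11 J)
Δt_max = 2.810e-24 s = 2.810 ys

Virtual particles with higher borrowed energy exist for shorter times.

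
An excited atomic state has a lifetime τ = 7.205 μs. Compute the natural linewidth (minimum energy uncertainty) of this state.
45.677 peV

Using the energy-time uncertainty principle:
ΔEΔt ≥ ℏ/2

The lifetime τ represents the time uncertainty Δt.
The natural linewidth (minimum energy uncertainty) is:

ΔE = ℏ/(2τ)
ΔE = (1.055e-34 J·s) / (2 × 7.205e-06 s)
ΔE = 7.318e-30 J = 45.677 peV

This natural linewidth limits the precision of spectroscopic measurements.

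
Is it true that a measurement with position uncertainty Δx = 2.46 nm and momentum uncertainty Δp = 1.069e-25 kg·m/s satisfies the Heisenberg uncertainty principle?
Yes, it satisfies the uncertainty principle.

Calculate the product ΔxΔp:
ΔxΔp = (2.460e-09 m) × (1.069e-25 kg·m/s)
ΔxΔp = 2.630e-34 J·s

Compare to the minimum allowed value ℏ/2:
ℏ/2 = 5.273e-35 J·s

Since ΔxΔp = 2.630e-34 J·s ≥ 5.273e-35 J·s = ℏ/2,
the measurement satisfies the uncertainty principle.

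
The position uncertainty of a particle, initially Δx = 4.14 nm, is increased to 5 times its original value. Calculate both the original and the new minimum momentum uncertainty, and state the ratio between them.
Original Δp_min = 1.274 × 10^-26 kg·m/s; new Δp'_min = 2.547 × 10^-27 kg·m/s; ratio Δp'_min/Δp_min = 1/5.

From the uncertainty principle ΔxΔp ≥ ℏ/2, the minimum momentum uncertainty is Δp_min = ℏ/(2Δx).

Original (Δx = 4.14 nm = 4.140e-09 m):
Δp_min = (1.055e-34 J·s)/(2 × 4.140e-09 m) = 1.274e-26 kg·m/s

When Δx → 5Δx:
Δp'_min = ℏ/(2 × 5Δx) = (1/5) × ℏ/(2Δx) = (1/5) × Δp_min
Δp'_min = 1/5 × 1.274e-26 kg·m/s = 2.547e-27 kg·m/s

Since Δp_min ∝ 1/Δx, when Δx is increased to 5 times its original value, Δp_min decreases to 1/5 of its original value.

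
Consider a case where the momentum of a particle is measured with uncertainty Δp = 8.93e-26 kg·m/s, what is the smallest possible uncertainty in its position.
590.466 pm

Using the Heisenberg uncertainty principle:
ΔxΔp ≥ ℏ/2

The minimum uncertainty in position is:
Δx_min = ℏ/(2Δp)
Δx_min = (1.055e-34 J·s) / (2 × 8.930e-26 kg·m/s)
Δx_min = 5.905e-10 m = 590.466 pm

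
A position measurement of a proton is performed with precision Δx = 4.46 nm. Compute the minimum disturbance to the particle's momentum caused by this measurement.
1.182 × 10^-26 kg·m/s

The uncertainty principle implies that measuring position disturbs momentum:
ΔxΔp ≥ ℏ/2

When we measure position with precision Δx, we necessarily introduce a momentum uncertainty:
Δp ≥ ℏ/(2Δx)
Δp_min = (1.055e-34 J·s) / (2 × 4.460e-09 m)
Δp_min = 1.182e-26 kg·m/s

The more precisely we measure position, the greater the momentum disturbance.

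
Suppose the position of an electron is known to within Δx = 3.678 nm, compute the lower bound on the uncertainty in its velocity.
15.738 km/s

Using the Heisenberg uncertainty principle and Δp = mΔv:
ΔxΔp ≥ ℏ/2
Δx(mΔv) ≥ ℏ/2

The minimum uncertainty in velocity is:
Δv_min = ℏ/(2mΔx)
Δv_min = (1.055e-34 J·s) / (2 × 9.109e-31 kg × 3.678e-09 m)
Δv_min = 1.574e+04 m/s = 15.738 km/s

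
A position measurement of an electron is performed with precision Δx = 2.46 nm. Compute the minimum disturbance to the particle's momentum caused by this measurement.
2.143 × 10^-26 kg·m/s

The uncertainty principle implies that measuring position disturbs momentum:
ΔxΔp ≥ ℏ/2

When we measure position with precision Δx, we necessarily introduce a momentum uncertainty:
Δp ≥ ℏ/(2Δx)
Δp_min = (1.055e-34 J·s) / (2 × 2.460e-09 m)
Δp_min = 2.143e-26 kg·m/s

The more precisely we measure position, the greater the momentum disturbance.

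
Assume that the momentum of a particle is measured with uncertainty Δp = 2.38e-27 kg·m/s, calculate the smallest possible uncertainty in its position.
22.155 nm

Using the Heisenberg uncertainty principle:
ΔxΔp ≥ ℏ/2

The minimum uncertainty in position is:
Δx_min = ℏ/(2Δp)
Δx_min = (1.055e-34 J·s) / (2 × 2.380e-27 kg·m/s)
Δx_min = 2.215e-08 m = 22.155 nm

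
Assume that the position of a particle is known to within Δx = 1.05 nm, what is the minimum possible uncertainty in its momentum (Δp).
5.022 × 10^-26 kg·m/s

Using the Heisenberg uncertainty principle:
ΔxΔp ≥ ℏ/2

The minimum uncertainty in momentum is:
Δp_min = ℏ/(2Δx)
Δp_min = (1.055e-34 J·s) / (2 × 1.050e-09 m)
Δp_min = 5.022e-26 kg·m/s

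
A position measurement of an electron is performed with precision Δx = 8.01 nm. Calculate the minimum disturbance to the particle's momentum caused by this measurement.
6.583 × 10^-27 kg·m/s

The uncertainty principle implies that measuring position disturbs momentum:
ΔxΔp ≥ ℏ/2

When we measure position with precision Δx, we necessarily introduce a momentum uncertainty:
Δp ≥ ℏ/(2Δx)
Δp_min = (1.055e-34 J·s) / (2 × 8.010e-09 m)
Δp_min = 6.583e-27 kg·m/s

The more precisely we measure position, the greater the momentum disturbance.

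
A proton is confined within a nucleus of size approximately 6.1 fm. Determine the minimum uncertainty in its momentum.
8.644 × 10^-21 kg·m/s

Using the Heisenberg uncertainty principle:
ΔxΔp ≥ ℏ/2

With Δx ≈ L = 6.100e-15 m (the confinement size):
Δp_min = ℏ/(2Δx)
Δp_min = (1.055e-34 J·s) / (2 × 6.100e-15 m)
Δp_min = 8.644e-21 kg·m/s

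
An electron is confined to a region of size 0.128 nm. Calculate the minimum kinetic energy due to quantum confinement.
581.357 meV

Using the uncertainty principle:

1. Position uncertainty: Δx ≈ 1.280e-10 m
2. Minimum momentum uncertainty: Δp = ℏ/(2Δx) = 4.119e-25 kg·m/s
3. Minimum kinetic energy:
   KE = (Δp)²/(2m) = (4.119e-25)²/(2 × 9.109e-31 kg)
   KE = 9.314e-20 J = 581.357 meV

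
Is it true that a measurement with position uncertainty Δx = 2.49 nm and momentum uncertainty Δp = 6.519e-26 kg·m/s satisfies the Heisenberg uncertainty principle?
Yes, it satisfies the uncertainty principle.

Calculate the product ΔxΔp:
ΔxΔp = (2.490e-09 m) × (6.519e-26 kg·m/s)
ΔxΔp = 1.623e-34 J·s

Compare to the minimum allowed value ℏ/2:
ℏ/2 = 5.273e-35 J·s

Since ΔxΔp = 1.623e-34 J·s ≥ 5.273e-35 J·s = ℏ/2,
the measurement satisfies the uncertainty principle.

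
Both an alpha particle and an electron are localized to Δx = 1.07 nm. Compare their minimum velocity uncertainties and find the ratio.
The electron has the larger minimum velocity uncertainty, by a ratio of 7294.3.

For both particles, Δp_min = ℏ/(2Δx) = 4.928e-26 kg·m/s (same for both).

The velocity uncertainty is Δv = Δp/m:
- alpha particle: Δv = 4.928e-26 / 6.645e-27 = 7.416e+00 m/s = 7.416 m/s
- electron: Δv = 4.928e-26 / 9.109e-31 = 5.410e+04 m/s = 54.097 km/s

Ratio: 5.410e+04 / 7.416e+00 = 7294.3

The lighter particle has larger velocity uncertainty because Δv ∝ 1/m.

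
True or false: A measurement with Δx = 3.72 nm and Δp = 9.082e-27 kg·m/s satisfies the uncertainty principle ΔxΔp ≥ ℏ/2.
No, it violates the uncertainty principle (impossible measurement).

Calculate the product ΔxΔp:
ΔxΔp = (3.720e-09 m) × (9.082e-27 kg·m/s)
ΔxΔp = 3.379e-35 J·s

Compare to the minimum allowed value ℏ/2:
ℏ/2 = 5.273e-35 J·s

Since ΔxΔp = 3.379e-35 J·s < 5.273e-35 J·s = ℏ/2,
the measurement violates the uncertainty principle.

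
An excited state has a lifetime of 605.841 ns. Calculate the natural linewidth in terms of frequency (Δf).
131.350 kHz

Using the energy-time uncertainty principle and E = hf:
ΔEΔt ≥ ℏ/2
hΔf·Δt ≥ ℏ/2

The minimum frequency uncertainty is:
Δf = ℏ/(2hτ) = 1/(4πτ)
Δf = 1/(4π × 6.058e-07 s)
Δf = 1.314e+05 Hz = 131.350 kHz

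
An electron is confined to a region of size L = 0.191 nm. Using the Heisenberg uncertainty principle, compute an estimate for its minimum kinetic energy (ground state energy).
261.094 meV

Using the uncertainty principle to estimate ground state energy:

1. The position uncertainty is approximately the confinement size:
   Δx ≈ L = 1.910e-10 m

2. From ΔxΔp ≥ ℏ/2, the minimum momentum uncertainty is:
   Δp ≈ ℏ/(2L) = 2.761e-25 kg·m/s

3. The kinetic energy is approximately:
   KE ≈ (Δp)²/(2m) = (2.761e-25)²/(2 × 9.109e-31 kg)
   KE ≈ 4.183e-20 J = 261.094 meV

This is an order-of-magnitude estimate of the ground state energy.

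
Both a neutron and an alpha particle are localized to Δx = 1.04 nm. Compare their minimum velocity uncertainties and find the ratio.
The neutron has the larger minimum velocity uncertainty, by a ratio of 4.0.

For both particles, Δp_min = ℏ/(2Δx) = 5.070e-26 kg·m/s (same for both).

The velocity uncertainty is Δv = Δp/m:
- neutron: Δv = 5.070e-26 / 1.675e-27 = 3.027e+01 m/s = 30.270 m/s
- alpha particle: Δv = 5.070e-26 / 6.645e-27 = 7.630e+00 m/s = 7.630 m/s

Ratio: 3.027e+01 / 7.630e+00 = 4.0

The lighter particle has larger velocity uncertainty because Δv ∝ 1/m.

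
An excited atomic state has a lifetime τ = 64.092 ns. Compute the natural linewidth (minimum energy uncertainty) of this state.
5.135 neV

Using the energy-time uncertainty principle:
ΔEΔt ≥ ℏ/2

The lifetime τ represents the time uncertainty Δt.
The natural linewidth (minimum energy uncertainty) is:

ΔE = ℏ/(2τ)
ΔE = (1.055e-34 J·s) / (2 × 6.409e-08 s)
ΔE = 8.227e-28 J = 5.135 neV

This natural linewidth limits the precision of spectroscopic measurements.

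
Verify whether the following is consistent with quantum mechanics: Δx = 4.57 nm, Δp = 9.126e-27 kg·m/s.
No, it violates the uncertainty principle (impossible measurement).

Calculate the product ΔxΔp:
ΔxΔp = (4.570e-09 m) × (9.126e-27 kg·m/s)
ΔxΔp = 4.171e-35 J·s

Compare to the minimum allowed value ℏ/2:
ℏ/2 = 5.273e-35 J·s

Since ΔxΔp = 4.171e-35 J·s < 5.273e-35 J·s = ℏ/2,
the measurement violates the uncertainty principle.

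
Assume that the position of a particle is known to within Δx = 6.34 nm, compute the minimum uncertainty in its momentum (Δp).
8.317 × 10^-27 kg·m/s

Using the Heisenberg uncertainty principle:
ΔxΔp ≥ ℏ/2

The minimum uncertainty in momentum is:
Δp_min = ℏ/(2Δx)
Δp_min = (1.055e-34 J·s) / (2 × 6.340e-09 m)
Δp_min = 8.317e-27 kg·m/s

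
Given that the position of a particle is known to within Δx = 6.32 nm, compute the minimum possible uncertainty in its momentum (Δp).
8.343 × 10^-27 kg·m/s

Using the Heisenberg uncertainty principle:
ΔxΔp ≥ ℏ/2

The minimum uncertainty in momentum is:
Δp_min = ℏ/(2Δx)
Δp_min = (1.055e-34 J·s) / (2 × 6.320e-09 m)
Δp_min = 8.343e-27 kg·m/s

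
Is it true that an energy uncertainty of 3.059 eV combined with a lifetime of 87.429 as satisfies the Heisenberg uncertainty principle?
No, it violates the uncertainty relation.

Calculate the product ΔEΔt:
ΔE = 3.059 eV = 4.901e-19 J
ΔEΔt = (4.901e-19 J) × (8.743e-17 s)
ΔEΔt = 4.285e-35 J·s

Compare to the minimum allowed value ℏ/2:
ℏ/2 = 5.273e-35 J·s

Since ΔEΔt = 4.285e-35 J·s < 5.273e-35 J·s = ℏ/2,
this violates the uncertainty relation.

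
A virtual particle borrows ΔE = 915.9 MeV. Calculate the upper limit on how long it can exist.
3.593 × 10^-25 s

Using the energy-time uncertainty principle:
ΔEΔt ≥ ℏ/2

For a virtual particle borrowing energy ΔE, the maximum lifetime is:
Δt_max = ℏ/(2ΔE)

Converting energy:
ΔE = 915.9 MeV = 1.467e-10 J

Δt_max = (1.055e-34 J·s) / (2 × 1.467e-10 J)
Δt_max = 3.593e-25 s = 3.593 × 10^-25 s

Virtual particles with higher borrowed energy exist for shorter times.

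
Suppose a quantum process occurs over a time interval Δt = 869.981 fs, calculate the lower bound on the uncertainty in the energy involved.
378.291 μeV

Using the energy-time uncertainty principle:
ΔEΔt ≥ ℏ/2

The minimum uncertainty in energy is:
ΔE_min = ℏ/(2Δt)
ΔE_min = (1.055e-34 J·s) / (2 × 8.700e-13 s)
ΔE_min = 6.061e-23 J = 378.291 μeV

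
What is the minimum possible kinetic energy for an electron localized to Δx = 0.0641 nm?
2.318 eV

Localizing a particle requires giving it sufficient momentum uncertainty:

1. From uncertainty principle: Δp ≥ ℏ/(2Δx)
   Δp_min = (1.055e-34 J·s) / (2 × 6.410e-11 m)
   Δp_min = 8.226e-25 kg·m/s

2. This momentum uncertainty corresponds to kinetic energy:
   KE ≈ (Δp)²/(2m) = (8.226e-25)²/(2 × 9.109e-31 kg)
   KE = 3.714e-19 J = 2.318 eV

Tighter localization requires more energy.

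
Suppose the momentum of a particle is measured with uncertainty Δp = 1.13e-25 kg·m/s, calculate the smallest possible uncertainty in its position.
466.625 pm

Using the Heisenberg uncertainty principle:
ΔxΔp ≥ ℏ/2

The minimum uncertainty in position is:
Δx_min = ℏ/(2Δp)
Δx_min = (1.055e-34 J·s) / (2 × 1.130e-25 kg·m/s)
Δx_min = 4.666e-10 m = 466.625 pm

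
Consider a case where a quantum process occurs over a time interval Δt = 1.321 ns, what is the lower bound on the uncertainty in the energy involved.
249.134 neV

Using the energy-time uncertainty principle:
ΔEΔt ≥ ℏ/2

The minimum uncertainty in energy is:
ΔE_min = ℏ/(2Δt)
ΔE_min = (1.055e-34 J·s) / (2 × 1.321e-09 s)
ΔE_min = 3.992e-26 J = 249.134 neV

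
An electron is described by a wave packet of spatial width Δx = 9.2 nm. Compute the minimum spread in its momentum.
5.731 × 10^-27 kg·m/s

For a wave packet, the spatial width Δx and momentum spread Δp are related by the uncertainty principle:
ΔxΔp ≥ ℏ/2

The minimum momentum spread is:
Δp_min = ℏ/(2Δx)
Δp_min = (1.055e-34 J·s) / (2 × 9.200e-09 m)
Δp_min = 5.731e-27 kg·m/s

A wave packet cannot have both a well-defined position and well-defined momentum.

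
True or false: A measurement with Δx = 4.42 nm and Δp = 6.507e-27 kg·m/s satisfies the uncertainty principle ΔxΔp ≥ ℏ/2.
No, it violates the uncertainty principle (impossible measurement).

Calculate the product ΔxΔp:
ΔxΔp = (4.420e-09 m) × (6.507e-27 kg·m/s)
ΔxΔp = 2.876e-35 J·s

Compare to the minimum allowed value ℏ/2:
ℏ/2 = 5.273e-35 J·s

Since ΔxΔp = 2.876e-35 J·s < 5.273e-35 J·s = ℏ/2,
the measurement violates the uncertainty principle.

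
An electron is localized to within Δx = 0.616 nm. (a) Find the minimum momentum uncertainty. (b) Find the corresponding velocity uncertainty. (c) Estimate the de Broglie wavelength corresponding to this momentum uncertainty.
(a) Δp_min = 8.560 × 10^-26 kg·m/s
(b) Δv_min = 93.967 km/s
(c) λ_dB = 7.741 nm

Step-by-step:

(a) From the uncertainty principle:
Δp_min = ℏ/(2Δx) = (1.055e-34 J·s)/(2 × 6.160e-10 m) = 8.560e-26 kg·m/s

(b) The velocity uncertainty:
Δv = Δp/m = (8.560e-26 kg·m/s)/(9.109e-31 kg) = 9.397e+04 m/s = 93.967 km/s

(c) The de Broglie wavelength for this momentum:
λ = h/p = (6.626e-34 J·s)/(8.560e-26 kg·m/s) = 7.741e-09 m = 7.741 nm

Note: The de Broglie wavelength is comparable to the localization size, as expected from wave-particle duality.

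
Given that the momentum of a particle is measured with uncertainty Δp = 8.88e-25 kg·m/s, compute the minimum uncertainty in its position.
59.379 pm

Using the Heisenberg uncertainty principle:
ΔxΔp ≥ ℏ/2

The minimum uncertainty in position is:
Δx_min = ℏ/(2Δp)
Δx_min = (1.055e-34 J·s) / (2 × 8.880e-25 kg·m/s)
Δx_min = 5.938e-11 m = 59.379 pm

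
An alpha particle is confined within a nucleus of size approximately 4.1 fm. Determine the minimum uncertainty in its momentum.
1.286 × 10^-20 kg·m/s

Using the Heisenberg uncertainty principle:
ΔxΔp ≥ ℏ/2

With Δx ≈ L = 4.100e-15 m (the confinement size):
Δp_min = ℏ/(2Δx)
Δp_min = (1.055e-34 J·s) / (2 × 4.100e-15 m)
Δp_min = 1.286e-20 kg·m/s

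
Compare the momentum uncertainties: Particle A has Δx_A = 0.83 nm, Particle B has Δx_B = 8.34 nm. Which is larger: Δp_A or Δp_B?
Particle A has the larger minimum momentum uncertainty, by a factor of 10.05.

For each particle, the minimum momentum uncertainty is Δp_min = ℏ/(2Δx):

Particle A: Δp_A = ℏ/(2×8.300e-10 m) = 6.353e-26 kg·m/s
Particle B: Δp_B = ℏ/(2×8.340e-09 m) = 6.322e-27 kg·m/s

Ratio: Δp_A/Δp_B = 10.05

Since Δp_min ∝ 1/Δx, the particle with smaller position uncertainty (A) has larger momentum uncertainty.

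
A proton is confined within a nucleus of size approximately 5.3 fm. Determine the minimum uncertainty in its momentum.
9.949 × 10^-21 kg·m/s

Using the Heisenberg uncertainty principle:
ΔxΔp ≥ ℏ/2

With Δx ≈ L = 5.300e-15 m (the confinement size):
Δp_min = ℏ/(2Δx)
Δp_min = (1.055e-34 J·s) / (2 × 5.300e-15 m)
Δp_min = 9.949e-21 kg·m/s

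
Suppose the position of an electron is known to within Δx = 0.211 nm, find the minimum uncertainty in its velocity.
274.331 km/s

Using the Heisenberg uncertainty principle and Δp = mΔv:
ΔxΔp ≥ ℏ/2
Δx(mΔv) ≥ ℏ/2

The minimum uncertainty in velocity is:
Δv_min = ℏ/(2mΔx)
Δv_min = (1.055e-34 J·s) / (2 × 9.109e-31 kg × 2.110e-10 m)
Δv_min = 2.743e+05 m/s = 274.331 km/s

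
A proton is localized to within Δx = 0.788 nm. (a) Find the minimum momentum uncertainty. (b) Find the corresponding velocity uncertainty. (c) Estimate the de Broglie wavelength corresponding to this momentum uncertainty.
(a) Δp_min = 6.691 × 10^-26 kg·m/s
(b) Δv_min = 40.006 m/s
(c) λ_dB = 9.902 nm

Step-by-step:

(a) From the uncertainty principle:
Δp_min = ℏ/(2Δx) = (1.055e-34 J·s)/(2 × 7.880e-10 m) = 6.691e-26 kg·m/s

(b) The velocity uncertainty:
Δv = Δp/m = (6.691e-26 kg·m/s)/(1.673e-27 kg) = 4.001e+01 m/s = 40.006 m/s

(c) The de Broglie wavelength for this momentum:
λ = h/p = (6.626e-34 J·s)/(6.691e-26 kg·m/s) = 9.902e-09 m = 9.902 nm

Note: The de Broglie wavelength is comparable to the localization size, as expected from wave-particle duality.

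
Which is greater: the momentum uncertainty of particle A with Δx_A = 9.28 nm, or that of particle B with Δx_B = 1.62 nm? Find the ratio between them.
Particle B has the larger minimum momentum uncertainty, by a factor of 5.73.

For each particle, the minimum momentum uncertainty is Δp_min = ℏ/(2Δx):

Particle A: Δp_A = ℏ/(2×9.280e-09 m) = 5.682e-27 kg·m/s
Particle B: Δp_B = ℏ/(2×1.620e-09 m) = 3.255e-26 kg·m/s

Ratio: Δp_B/Δp_A = 5.73

Since Δp_min ∝ 1/Δx, the particle with smaller position uncertainty (B) has larger momentum uncertainty.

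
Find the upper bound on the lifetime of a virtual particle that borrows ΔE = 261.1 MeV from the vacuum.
1.260 ys

Using the energy-time uncertainty principle:
ΔEΔt ≥ ℏ/2

For a virtual particle borrowing energy ΔE, the maximum lifetime is:
Δt_max = ℏ/(2ΔE)

Converting energy:
ΔE = 261.1 MeV = 4.183e-11 J

Δt_max = (1.055e-34 J·s) / (2 × 4.183e-11 J)
Δt_max = 1.260e-24 s = 1.260 ys

Virtual particles with higher borrowed energy exist for shorter times.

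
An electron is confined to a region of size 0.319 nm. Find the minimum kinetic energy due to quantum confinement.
93.601 meV

Using the uncertainty principle:

1. Position uncertainty: Δx ≈ 3.190e-10 m
2. Minimum momentum uncertainty: Δp = ℏ/(2Δx) = 1.653e-25 kg·m/s
3. Minimum kinetic energy:
   KE = (Δp)²/(2m) = (1.653e-25)²/(2 × 9.109e-31 kg)
   KE = 1.500e-20 J = 93.601 meV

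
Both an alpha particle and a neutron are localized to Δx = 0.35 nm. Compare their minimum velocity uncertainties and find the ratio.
The neutron has the larger minimum velocity uncertainty, by a ratio of 4.0.

For both particles, Δp_min = ℏ/(2Δx) = 1.507e-25 kg·m/s (same for both).

The velocity uncertainty is Δv = Δp/m:
- alpha particle: Δv = 1.507e-25 / 6.645e-27 = 2.267e+01 m/s = 22.673 m/s
- neutron: Δv = 1.507e-25 / 1.675e-27 = 8.995e+01 m/s = 89.946 m/s

Ratio: 8.995e+01 / 2.267e+01 = 4.0

The lighter particle has larger velocity uncertainty because Δv ∝ 1/m.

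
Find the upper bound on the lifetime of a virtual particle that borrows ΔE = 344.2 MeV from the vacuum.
9.561 × 10^-25 s

Using the energy-time uncertainty principle:
ΔEΔt ≥ ℏ/2

For a virtual particle borrowing energy ΔE, the maximum lifetime is:
Δt_max = ℏ/(2ΔE)

Converting energy:
ΔE = 344.2 MeV = 5.515e-11 J

Δt_max = (1.055e-34 J·s) / (2 × 5.515e-11 J)
Δt_max = 9.561e-25 s = 9.561 × 10^-25 s

Virtual particles with higher borrowed energy exist for shorter times.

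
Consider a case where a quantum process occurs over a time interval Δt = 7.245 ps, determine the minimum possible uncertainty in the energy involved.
45.425 μeV

Using the energy-time uncertainty principle:
ΔEΔt ≥ ℏ/2

The minimum uncertainty in energy is:
ΔE_min = ℏ/(2Δt)
ΔE_min = (1.055e-34 J·s) / (2 × 7.245e-12 s)
ΔE_min = 7.278e-24 J = 45.425 μeV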